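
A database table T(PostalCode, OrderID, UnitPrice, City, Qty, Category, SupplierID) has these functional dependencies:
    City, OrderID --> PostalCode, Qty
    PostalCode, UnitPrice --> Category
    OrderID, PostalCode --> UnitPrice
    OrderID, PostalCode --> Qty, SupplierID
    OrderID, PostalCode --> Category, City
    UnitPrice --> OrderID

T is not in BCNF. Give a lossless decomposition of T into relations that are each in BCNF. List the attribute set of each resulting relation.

Candidate keys of the original relation: {City, OrderID}, {City, UnitPrice}, {OrderID, PostalCode}, {PostalCode, UnitPrice}.
In {Category, City, OrderID, PostalCode, Qty, SupplierID, UnitPrice}, {UnitPrice} is not a superkey ({UnitPrice}⁺ restricted to this set is {OrderID, UnitPrice}), so split on UnitPrice --> OrderID into {OrderID, UnitPrice} and {Category, City, PostalCode, Qty, SupplierID, UnitPrice}.
{OrderID, UnitPrice}: every determinant is a superkey — BCNF.
{Category, City, PostalCode, Qty, SupplierID, UnitPrice}: every determinant is a superkey — BCNF.

{Category, City, PostalCode, Qty, SupplierID, UnitPrice}; {OrderID, UnitPrice}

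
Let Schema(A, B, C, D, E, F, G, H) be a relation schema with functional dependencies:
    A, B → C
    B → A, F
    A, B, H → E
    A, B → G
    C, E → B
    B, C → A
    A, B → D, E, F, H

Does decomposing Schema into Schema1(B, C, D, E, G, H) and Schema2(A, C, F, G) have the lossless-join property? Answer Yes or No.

No

The shared attributes are {C, G} and {C, G}⁺ = {C, G}.
Neither Schema1 nor Schema2 is contained in that closure, so the decomposition is lossy.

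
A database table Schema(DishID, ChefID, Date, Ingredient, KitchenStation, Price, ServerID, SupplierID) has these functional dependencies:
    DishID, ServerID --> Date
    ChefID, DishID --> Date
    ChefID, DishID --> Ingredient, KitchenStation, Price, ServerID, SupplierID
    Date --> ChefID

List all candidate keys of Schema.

No FD produces {DishID}, so it must be in every candidate key.
{ChefID, DishID}⁺ = {ChefID, Date, DishID, Ingredient, KitchenStation, Price, ServerID, SupplierID}, which is every attribute, so {ChefID, DishID} is a candidate key.
{Date, DishID}⁺ = {ChefID, Date, DishID, Ingredient, KitchenStation, Price, ServerID, SupplierID}, which is every attribute, so {Date, DishID} is a candidate key.
{DishID, ServerID}⁺ = {ChefID, Date, DishID, Ingredient, KitchenStation, Price, ServerID, SupplierID}, which is every attribute, so {DishID, ServerID} is a candidate key.
These are minimal and exhaustive — every other superkey contains one of them.

{ChefID, DishID}, {Date, DishID}, {DishID, ServerID}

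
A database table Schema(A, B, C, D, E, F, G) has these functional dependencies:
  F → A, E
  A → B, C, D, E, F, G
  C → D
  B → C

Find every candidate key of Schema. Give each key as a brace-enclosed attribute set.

{A}⁺ = {A, B, C, D, E, F, G}, which is every attribute, so {A} is a candidate key.
{F}⁺ = {A, B, C, D, E, F, G}, which is every attribute, so {F} is a candidate key.
No proper subset of any of these is a key, and no other minimal superkey exists.

{A}, {F}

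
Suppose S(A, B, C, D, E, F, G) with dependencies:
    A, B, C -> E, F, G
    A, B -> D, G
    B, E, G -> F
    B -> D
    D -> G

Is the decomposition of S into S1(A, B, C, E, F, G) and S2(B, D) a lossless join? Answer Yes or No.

S1 ∩ S2 = {B}; its closure under F is {B, D, G}.
S2 is contained in that closure, so S1 ∩ S2 -> S2 holds and the join is lossless.

Yes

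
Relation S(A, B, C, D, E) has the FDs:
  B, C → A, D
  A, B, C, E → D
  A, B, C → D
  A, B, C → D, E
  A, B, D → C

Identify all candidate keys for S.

Attributes never on any right-hand side: {B} — every candidate key must contain it.
Closure of {B, C} is {A, B, C, D, E}, the whole schema; {B, C} is a candidate key.
Closure of {A, B, D} is {A, B, C, D, E}, the whole schema; {A, B, D} is a candidate key.
Any other superkey properly contains one of these, so there are no further candidate keys.

{A, B, D}, {B, C}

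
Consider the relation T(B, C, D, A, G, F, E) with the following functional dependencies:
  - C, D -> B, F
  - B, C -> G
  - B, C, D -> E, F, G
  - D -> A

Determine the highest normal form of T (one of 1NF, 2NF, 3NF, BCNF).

1NF

Candidate key: {C, D}. Prime attributes: {C, D}.
For B, C -> G we have {B, C}⁺ = {B, C, G}; {B, C} is not a superkey, so BCNF fails.
B, C -> G has non-prime {G} on the right and a non-superkey on the left, so 3NF fails.
Since {D} ⊂ {C, D} and {D}⁺ ⊇ {A} with {A} non-prime, there is a partial dependency; 2NF fails.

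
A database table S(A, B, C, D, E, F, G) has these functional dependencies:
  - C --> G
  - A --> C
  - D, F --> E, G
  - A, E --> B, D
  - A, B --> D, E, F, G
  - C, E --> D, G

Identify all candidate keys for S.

{A, B}, {A, D, F}, {A, E}

{A} never appears on the right of any FD, so every key must include it.
{A, B} is a candidate key since {A, B}⁺ = {A, B, C, D, E, F, G} covers every attribute.
{A, E} is a candidate key since {A, E}⁺ = {A, B, C, D, E, F, G} covers every attribute.
{A, D, F} is a candidate key since {A, D, F}⁺ = {A, B, C, D, E, F, G} covers every attribute.
No proper subset of any of these is a key, and no other minimal superkey exists.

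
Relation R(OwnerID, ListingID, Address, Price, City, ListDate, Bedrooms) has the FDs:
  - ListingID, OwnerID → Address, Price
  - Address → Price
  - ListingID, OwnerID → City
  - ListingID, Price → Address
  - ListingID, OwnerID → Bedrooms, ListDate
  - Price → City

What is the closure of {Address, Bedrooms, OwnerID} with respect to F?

Start with {Address, Bedrooms, OwnerID}.
Address → Price applies; add {Price} → now {Address, Bedrooms, OwnerID, Price}.
Price → City applies; add {City} → now {Address, Bedrooms, City, OwnerID, Price}.
No further FD applies.

{Address, Bedrooms, City, OwnerID, Price}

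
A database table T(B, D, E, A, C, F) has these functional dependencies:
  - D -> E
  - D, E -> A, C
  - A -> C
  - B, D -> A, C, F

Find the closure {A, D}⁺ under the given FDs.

Start with {A, D}.
D -> E applies; add {E} → now {A, D, E}.
D, E -> A, C applies; add {C} → now {A, C, D, E}.
No further FD applies.

{A, C, D, E}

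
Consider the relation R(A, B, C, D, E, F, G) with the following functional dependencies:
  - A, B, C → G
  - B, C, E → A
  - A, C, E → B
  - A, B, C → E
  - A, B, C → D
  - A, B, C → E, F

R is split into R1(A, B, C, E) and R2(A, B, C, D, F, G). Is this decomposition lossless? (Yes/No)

The shared attributes are {A, B, C} and {A, B, C}⁺ = {A, B, C, D, E, F, G}.
Since R1 ⊆ {A, B, C, D, E, F, G}, the intersection is a superkey of R1; the decomposition is lossless.

Yes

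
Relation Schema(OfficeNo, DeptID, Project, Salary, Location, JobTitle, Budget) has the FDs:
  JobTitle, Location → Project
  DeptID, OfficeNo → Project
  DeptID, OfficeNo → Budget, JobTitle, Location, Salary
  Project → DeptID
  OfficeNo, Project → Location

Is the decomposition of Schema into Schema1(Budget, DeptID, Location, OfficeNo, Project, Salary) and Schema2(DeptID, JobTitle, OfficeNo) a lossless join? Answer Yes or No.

The shared attributes are {DeptID, OfficeNo} and {DeptID, OfficeNo}⁺ = {Budget, DeptID, JobTitle, Location, OfficeNo, Project, Salary}.
Since Schema1 ⊆ {Budget, DeptID, JobTitle, Location, OfficeNo, Project, Salary}, the intersection is a superkey of Schema1; the decomposition is lossless.

Yes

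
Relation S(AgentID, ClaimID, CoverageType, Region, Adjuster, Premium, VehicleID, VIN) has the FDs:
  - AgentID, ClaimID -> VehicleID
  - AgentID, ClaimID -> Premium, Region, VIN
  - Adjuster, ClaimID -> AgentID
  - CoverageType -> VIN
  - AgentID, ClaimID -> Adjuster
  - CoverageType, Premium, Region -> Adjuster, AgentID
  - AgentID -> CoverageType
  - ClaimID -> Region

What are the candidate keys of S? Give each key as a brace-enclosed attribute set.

{Adjuster, ClaimID}, {AgentID, ClaimID}, {ClaimID, CoverageType, Premium}

{ClaimID} never appears on the right of any FD, so every key must include it.
Closure of {Adjuster, ClaimID} is {Adjuster, AgentID, ClaimID, CoverageType, Premium, Region, VIN, VehicleID}, the whole schema; {Adjuster, ClaimID} is a candidate key.
Closure of {AgentID, ClaimID} is {Adjuster, AgentID, ClaimID, CoverageType, Premium, Region, VIN, VehicleID}, the whole schema; {AgentID, ClaimID} is a candidate key.
Closure of {ClaimID, CoverageType, Premium} is {Adjuster, AgentID, ClaimID, CoverageType, Premium, Region, VIN, VehicleID}, the whole schema; {ClaimID, CoverageType, Premium} is a candidate key.
No proper subset of any of these is a key, and no other minimal superkey exists.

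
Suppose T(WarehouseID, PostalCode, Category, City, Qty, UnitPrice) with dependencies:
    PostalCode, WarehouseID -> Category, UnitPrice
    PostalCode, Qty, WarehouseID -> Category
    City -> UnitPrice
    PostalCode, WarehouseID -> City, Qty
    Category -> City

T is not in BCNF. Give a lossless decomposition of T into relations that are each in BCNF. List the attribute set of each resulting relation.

{Category, City}; {Category, PostalCode, Qty, WarehouseID}; {City, UnitPrice}

Candidate key of the original relation: {PostalCode, WarehouseID}.
Within {Category, City, PostalCode, Qty, UnitPrice, WarehouseID}: {City}⁺ ∩ {Category, City, PostalCode, Qty, UnitPrice, WarehouseID} = {City, UnitPrice}, not the whole set, so City -> UnitPrice violates BCNF; decompose into {City, UnitPrice} and {Category, City, PostalCode, Qty, WarehouseID}.
{City, UnitPrice} is in BCNF.
Within {Category, City, PostalCode, Qty, WarehouseID}: {Category}⁺ ∩ {Category, City, PostalCode, Qty, WarehouseID} = {Category, City}, not the whole set, so Category -> City violates BCNF; decompose into {Category, City} and {Category, PostalCode, Qty, WarehouseID}.
{Category, City} is in BCNF.
{Category, PostalCode, Qty, WarehouseID} is in BCNF.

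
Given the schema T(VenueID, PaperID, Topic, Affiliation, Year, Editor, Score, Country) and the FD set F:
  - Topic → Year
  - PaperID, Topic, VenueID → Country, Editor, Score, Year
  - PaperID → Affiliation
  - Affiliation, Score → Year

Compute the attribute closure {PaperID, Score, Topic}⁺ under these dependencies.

{Affiliation, PaperID, Score, Topic, Year}

Start with {PaperID, Score, Topic}.
Topic → Year applies; add {Year} → now {PaperID, Score, Topic, Year}.
PaperID → Affiliation applies; add {Affiliation} → now {Affiliation, PaperID, Score, Topic, Year}.
No further FD applies.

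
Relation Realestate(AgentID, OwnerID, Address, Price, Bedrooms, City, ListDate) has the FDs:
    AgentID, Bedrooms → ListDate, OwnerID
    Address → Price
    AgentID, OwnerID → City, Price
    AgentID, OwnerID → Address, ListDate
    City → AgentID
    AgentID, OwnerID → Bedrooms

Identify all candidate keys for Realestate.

{AgentID, Bedrooms}, {AgentID, OwnerID}, {Bedrooms, City}, {City, OwnerID}

{AgentID, Bedrooms} is a candidate key since {AgentID, Bedrooms}⁺ = {Address, AgentID, Bedrooms, City, ListDate, OwnerID, Price} covers every attribute.
{AgentID, OwnerID} is a candidate key since {AgentID, OwnerID}⁺ = {Address, AgentID, Bedrooms, City, ListDate, OwnerID, Price} covers every attribute.
{Bedrooms, City} is a candidate key since {Bedrooms, City}⁺ = {Address, AgentID, Bedrooms, City, ListDate, OwnerID, Price} covers every attribute.
{City, OwnerID} is a candidate key since {City, OwnerID}⁺ = {Address, AgentID, Bedrooms, City, ListDate, OwnerID, Price} covers every attribute.
These are minimal and exhaustive — every other superkey contains one of them.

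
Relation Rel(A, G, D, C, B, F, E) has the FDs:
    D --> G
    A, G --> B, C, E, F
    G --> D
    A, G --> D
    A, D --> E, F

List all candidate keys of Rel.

{A, D}, {A, G}

{A} never appears on the right of any FD, so every key must include it.
{A, D}⁺ = {A, B, C, D, E, F, G} — all of the relation — so {A, D} is a candidate key.
{A, G}⁺ = {A, B, C, D, E, F, G} — all of the relation — so {A, G} is a candidate key.
Any other superkey properly contains one of these, so there are no further candidate keys.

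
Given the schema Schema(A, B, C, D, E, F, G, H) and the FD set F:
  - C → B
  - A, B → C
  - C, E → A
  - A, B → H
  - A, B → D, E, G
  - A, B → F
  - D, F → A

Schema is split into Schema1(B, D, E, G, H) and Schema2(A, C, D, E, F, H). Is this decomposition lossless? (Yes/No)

Schema1 ∩ Schema2 = {D, E, H}; its closure under F is {D, E, H}.
The closure covers neither Schema1 nor Schema2 entirely; the join is not lossless.

No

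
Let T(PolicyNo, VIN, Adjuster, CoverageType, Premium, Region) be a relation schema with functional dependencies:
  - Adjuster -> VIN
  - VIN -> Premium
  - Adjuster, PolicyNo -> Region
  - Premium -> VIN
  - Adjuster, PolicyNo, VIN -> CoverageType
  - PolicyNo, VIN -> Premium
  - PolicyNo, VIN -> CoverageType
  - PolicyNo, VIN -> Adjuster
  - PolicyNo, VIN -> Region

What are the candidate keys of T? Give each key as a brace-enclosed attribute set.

{PolicyNo} never appears on the right of any FD, so every key must include it.
{Adjuster, PolicyNo}⁺ = {Adjuster, CoverageType, PolicyNo, Premium, Region, VIN}, which is every attribute, so {Adjuster, PolicyNo} is a candidate key.
{PolicyNo, Premium}⁺ = {Adjuster, CoverageType, PolicyNo, Premium, Region, VIN}, which is every attribute, so {PolicyNo, Premium} is a candidate key.
{PolicyNo, VIN}⁺ = {Adjuster, CoverageType, PolicyNo, Premium, Region, VIN}, which is every attribute, so {PolicyNo, VIN} is a candidate key.
These are minimal and exhaustive — every other superkey contains one of them.

{Adjuster, PolicyNo}, {PolicyNo, Premium}, {PolicyNo, VIN}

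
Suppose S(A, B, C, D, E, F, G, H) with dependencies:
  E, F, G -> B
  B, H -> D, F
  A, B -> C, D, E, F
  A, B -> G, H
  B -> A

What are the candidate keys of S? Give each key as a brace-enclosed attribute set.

{B} is a candidate key since {B}⁺ = {A, B, C, D, E, F, G, H} covers every attribute.
{E, F, G} is a candidate key since {E, F, G}⁺ = {A, B, C, D, E, F, G, H} covers every attribute.
These are minimal and exhaustive — every other superkey contains one of them.

{B}, {E, F, G}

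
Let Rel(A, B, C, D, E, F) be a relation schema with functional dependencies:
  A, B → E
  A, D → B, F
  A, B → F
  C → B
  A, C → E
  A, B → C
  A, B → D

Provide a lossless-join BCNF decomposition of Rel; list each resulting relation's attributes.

Candidate keys of the original relation: {A, B}, {A, C}, {A, D}.
{A, B, C, D, E, F}: {C} determines {B, C} here but is not a superkey — split on C → B, giving {B, C} and {A, C, D, E, F}.
{B, C} has no BCNF violation.
{A, C, D, E, F} has no BCNF violation.

{A, C, D, E, F}; {B, C}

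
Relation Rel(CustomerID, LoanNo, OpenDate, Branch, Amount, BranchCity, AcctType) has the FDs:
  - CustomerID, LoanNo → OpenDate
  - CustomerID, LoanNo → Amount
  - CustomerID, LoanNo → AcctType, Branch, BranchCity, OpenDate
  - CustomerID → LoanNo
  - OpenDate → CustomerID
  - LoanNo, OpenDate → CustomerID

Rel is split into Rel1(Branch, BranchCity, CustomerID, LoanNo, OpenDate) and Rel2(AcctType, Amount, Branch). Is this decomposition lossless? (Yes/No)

No

The shared attributes are {Branch} and {Branch}⁺ = {Branch}.
The closure covers neither Rel1 nor Rel2 entirely; the join is not lossless.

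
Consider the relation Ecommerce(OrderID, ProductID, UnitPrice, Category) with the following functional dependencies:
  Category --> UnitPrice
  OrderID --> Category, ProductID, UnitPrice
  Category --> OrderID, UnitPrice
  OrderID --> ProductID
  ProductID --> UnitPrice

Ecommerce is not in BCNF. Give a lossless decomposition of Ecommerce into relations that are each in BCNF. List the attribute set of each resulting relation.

{Category, OrderID, ProductID}; {ProductID, UnitPrice}

Candidate keys of the original relation: {Category}, {OrderID}.
Within {Category, OrderID, ProductID, UnitPrice}: {ProductID}⁺ ∩ {Category, OrderID, ProductID, UnitPrice} = {ProductID, UnitPrice}, not the whole set, so ProductID --> UnitPrice violates BCNF; decompose into {ProductID, UnitPrice} and {Category, OrderID, ProductID}.
{ProductID, UnitPrice} is in BCNF.
{Category, OrderID, ProductID} is in BCNF.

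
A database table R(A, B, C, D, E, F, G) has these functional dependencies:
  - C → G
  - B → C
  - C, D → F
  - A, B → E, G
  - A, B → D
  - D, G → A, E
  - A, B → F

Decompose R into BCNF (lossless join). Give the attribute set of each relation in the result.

Candidate keys of the original relation: {A, B}, {B, D}.
Within {A, B, C, D, E, F, G}: {C}⁺ ∩ {A, B, C, D, E, F, G} = {C, G}, not the whole set, so C → G violates BCNF; decompose into {C, G} and {A, B, C, D, E, F}.
{C, G} has no BCNF violation.
Within {A, B, C, D, E, F}: {B}⁺ ∩ {A, B, C, D, E, F} = {B, C}, not the whole set, so B → C violates BCNF; decompose into {B, C} and {A, B, D, E, F}.
{B, C} has no BCNF violation.
{A, B, D, E, F} has no BCNF violation.

{A, B, D, E, F}; {B, C}; {C, G}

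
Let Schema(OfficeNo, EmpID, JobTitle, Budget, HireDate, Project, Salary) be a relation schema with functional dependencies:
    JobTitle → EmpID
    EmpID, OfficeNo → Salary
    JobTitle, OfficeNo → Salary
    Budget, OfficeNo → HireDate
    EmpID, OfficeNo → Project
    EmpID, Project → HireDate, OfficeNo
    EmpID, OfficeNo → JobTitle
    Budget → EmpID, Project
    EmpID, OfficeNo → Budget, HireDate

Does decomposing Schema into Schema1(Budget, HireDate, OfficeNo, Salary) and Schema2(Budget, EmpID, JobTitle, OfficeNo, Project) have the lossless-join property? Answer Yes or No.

Yes

The shared attributes are {Budget, OfficeNo} and {Budget, OfficeNo}⁺ = {Budget, EmpID, HireDate, JobTitle, OfficeNo, Project, Salary}.
This includes all of Schema1, so the common attributes are a superkey of Schema1 — the join is lossless.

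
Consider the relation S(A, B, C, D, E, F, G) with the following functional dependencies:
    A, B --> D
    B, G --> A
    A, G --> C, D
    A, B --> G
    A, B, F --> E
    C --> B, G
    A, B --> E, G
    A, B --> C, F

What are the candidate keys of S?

{A, B}, {A, G}, {B, G}, {C}

Closure of {C} is {A, B, C, D, E, F, G}, the whole schema; {C} is a candidate key.
Closure of {A, B} is {A, B, C, D, E, F, G}, the whole schema; {A, B} is a candidate key.
Closure of {A, G} is {A, B, C, D, E, F, G}, the whole schema; {A, G} is a candidate key.
Closure of {B, G} is {A, B, C, D, E, F, G}, the whole schema; {B, G} is a candidate key.
Any other superkey properly contains one of these, so there are no further candidate keys.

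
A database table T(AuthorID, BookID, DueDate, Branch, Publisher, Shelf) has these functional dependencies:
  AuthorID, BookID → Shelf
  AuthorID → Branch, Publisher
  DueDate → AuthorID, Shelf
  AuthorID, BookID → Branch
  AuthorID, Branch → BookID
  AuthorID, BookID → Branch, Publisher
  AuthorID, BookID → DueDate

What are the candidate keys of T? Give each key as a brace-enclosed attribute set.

Closure of {AuthorID} is {AuthorID, BookID, Branch, DueDate, Publisher, Shelf}, the whole schema; {AuthorID} is a candidate key.
Closure of {DueDate} is {AuthorID, BookID, Branch, DueDate, Publisher, Shelf}, the whole schema; {DueDate} is a candidate key.
No proper subset of any of these is a key, and no other minimal superkey exists.

{AuthorID}, {DueDate}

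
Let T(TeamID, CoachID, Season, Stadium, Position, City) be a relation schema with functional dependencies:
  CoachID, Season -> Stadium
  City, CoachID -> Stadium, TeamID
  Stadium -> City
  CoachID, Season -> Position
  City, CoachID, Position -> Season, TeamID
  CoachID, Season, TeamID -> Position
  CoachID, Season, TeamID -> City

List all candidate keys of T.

Attributes never on any right-hand side: {CoachID} — every candidate key must contain it.
{CoachID, Season}⁺ = {City, CoachID, Position, Season, Stadium, TeamID}, which is every attribute, so {CoachID, Season} is a candidate key.
{City, CoachID, Position}⁺ = {City, CoachID, Position, Season, Stadium, TeamID}, which is every attribute, so {City, CoachID, Position} is a candidate key.
{CoachID, Position, Stadium}⁺ = {City, CoachID, Position, Season, Stadium, TeamID}, which is every attribute, so {CoachID, Position, Stadium} is a candidate key.
Any other superkey properly contains one of these, so there are no further candidate keys.

{City, CoachID, Position}, {CoachID, Position, Stadium}, {CoachID, Season}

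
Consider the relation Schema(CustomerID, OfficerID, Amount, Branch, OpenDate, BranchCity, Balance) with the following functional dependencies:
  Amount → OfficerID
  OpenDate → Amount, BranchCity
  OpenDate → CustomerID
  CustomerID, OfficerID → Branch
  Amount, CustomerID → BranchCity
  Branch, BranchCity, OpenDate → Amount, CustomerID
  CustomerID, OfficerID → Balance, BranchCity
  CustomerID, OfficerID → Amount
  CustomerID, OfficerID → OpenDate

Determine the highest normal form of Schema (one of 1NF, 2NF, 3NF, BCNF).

3NF

Candidate keys: {Amount, CustomerID}, {CustomerID, OfficerID}, {OpenDate}. Prime attributes: {Amount, CustomerID, OfficerID, OpenDate}.
Amount → OfficerID: {Amount}⁺ = {Amount, OfficerID}, which is not all of the attributes, so the left side is not a superkey — BCNF is violated.
Its right-hand attributes {OfficerID} are all prime, as are those of every other non-superkey FD — the relation is in 3NF.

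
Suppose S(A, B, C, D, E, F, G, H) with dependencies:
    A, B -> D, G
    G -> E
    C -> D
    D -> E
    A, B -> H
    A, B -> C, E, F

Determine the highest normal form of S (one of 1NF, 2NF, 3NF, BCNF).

Candidate key: {A, B}. Prime attributes: {A, B}.
G -> E: {G}⁺ = {E, G}, which is not all of the attributes, so the left side is not a superkey — BCNF is violated.
Because {E} is non-prime and the left side of G -> E is not a superkey, the relation is not in 3NF.
Checking every proper subset of each key, none determines a non-prime attribute — 2NF is satisfied.

2NF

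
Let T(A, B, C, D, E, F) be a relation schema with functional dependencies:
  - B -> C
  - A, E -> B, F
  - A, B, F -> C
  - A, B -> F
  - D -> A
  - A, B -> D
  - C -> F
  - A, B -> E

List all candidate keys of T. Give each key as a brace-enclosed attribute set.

Closure of {A, B} is {A, B, C, D, E, F}, the whole schema; {A, B} is a candidate key.
Closure of {A, E} is {A, B, C, D, E, F}, the whole schema; {A, E} is a candidate key.
Closure of {B, D} is {A, B, C, D, E, F}, the whole schema; {B, D} is a candidate key.
Closure of {D, E} is {A, B, C, D, E, F}, the whole schema; {D, E} is a candidate key.
No proper subset of any of these is a key, and no other minimal superkey exists.

{A, B}, {A, E}, {B, D}, {D, E}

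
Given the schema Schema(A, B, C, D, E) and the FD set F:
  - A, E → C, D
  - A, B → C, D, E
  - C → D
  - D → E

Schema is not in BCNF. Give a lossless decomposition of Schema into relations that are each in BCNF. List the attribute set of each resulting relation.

{A, B, E}; {A, C}; {C, D}; {D, E}

Candidate key of the original relation: {A, B}.
{A, B, C, D, E}: {A, E} determines {A, C, D, E} here but is not a superkey — split on A, E → C, D, giving {A, C, D, E} and {A, B, E}.
{A, C, D, E}: {C} determines {C, D, E} here but is not a superkey — split on C → D, E, giving {C, D, E} and {A, C}.
{C, D, E}: {D} determines {D, E} here but is not a superkey — split on D → E, giving {D, E} and {C, D}.
{D, E} has no BCNF violation.
{C, D} has no BCNF violation.
{A, C} has no BCNF violation.
{A, B, E} has no BCNF violation.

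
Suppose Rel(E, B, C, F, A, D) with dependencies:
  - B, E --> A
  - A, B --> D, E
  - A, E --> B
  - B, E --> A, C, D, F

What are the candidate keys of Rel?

{A, B}, {A, E}, {B, E}

{A, B}⁺ = {A, B, C, D, E, F} — all of the relation — so {A, B} is a candidate key.
{A, E}⁺ = {A, B, C, D, E, F} — all of the relation — so {A, E} is a candidate key.
{B, E}⁺ = {A, B, C, D, E, F} — all of the relation — so {B, E} is a candidate key.
No proper subset of any of these is a key, and no other minimal superkey exists.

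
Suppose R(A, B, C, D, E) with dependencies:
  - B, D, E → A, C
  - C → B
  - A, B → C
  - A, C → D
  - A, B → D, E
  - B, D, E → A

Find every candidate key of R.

{A, B}, {A, C}, {B, D, E}, {C, D, E}

{A, B} is a candidate key since {A, B}⁺ = {A, B, C, D, E} covers every attribute.
{A, C} is a candidate key since {A, C}⁺ = {A, B, C, D, E} covers every attribute.
{B, D, E} is a candidate key since {B, D, E}⁺ = {A, B, C, D, E} covers every attribute.
{C, D, E} is a candidate key since {C, D, E}⁺ = {A, B, C, D, E} covers every attribute.
Any other superkey properly contains one of these, so there are no further candidate keys.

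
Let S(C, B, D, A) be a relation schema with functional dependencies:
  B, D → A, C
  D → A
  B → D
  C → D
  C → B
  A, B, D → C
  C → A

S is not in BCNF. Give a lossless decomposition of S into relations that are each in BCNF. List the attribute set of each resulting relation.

{A, D}; {B, C, D}

Candidate keys of the original relation: {B}, {C}.
Within {A, B, C, D}: {D}⁺ ∩ {A, B, C, D} = {A, D}, not the whole set, so D → A violates BCNF; decompose into {A, D} and {B, C, D}.
{A, D} is in BCNF.
{B, C, D} is in BCNF.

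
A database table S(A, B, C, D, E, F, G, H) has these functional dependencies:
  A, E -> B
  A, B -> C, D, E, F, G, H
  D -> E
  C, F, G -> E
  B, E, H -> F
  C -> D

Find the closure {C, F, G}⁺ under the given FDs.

{C, D, E, F, G}

Start with {C, F, G}.
C, F, G -> E applies; add {E} → now {C, E, F, G}.
C -> D applies; add {D} → now {C, D, E, F, G}.
No further FD applies.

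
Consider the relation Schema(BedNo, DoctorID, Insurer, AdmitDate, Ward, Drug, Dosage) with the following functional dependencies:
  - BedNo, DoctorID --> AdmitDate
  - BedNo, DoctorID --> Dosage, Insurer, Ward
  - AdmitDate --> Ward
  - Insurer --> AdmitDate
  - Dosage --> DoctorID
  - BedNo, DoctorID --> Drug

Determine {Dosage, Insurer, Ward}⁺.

Start with {Dosage, Insurer, Ward}.
Insurer --> AdmitDate applies; add {AdmitDate} → now {AdmitDate, Dosage, Insurer, Ward}.
Dosage --> DoctorID applies; add {DoctorID} → now {AdmitDate, DoctorID, Dosage, Insurer, Ward}.
No further FD applies.

{AdmitDate, DoctorID, Dosage, Insurer, Ward}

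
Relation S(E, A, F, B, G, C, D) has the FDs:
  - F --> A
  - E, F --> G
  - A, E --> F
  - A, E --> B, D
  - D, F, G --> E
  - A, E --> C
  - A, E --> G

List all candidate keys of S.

{A, E}⁺ = {A, B, C, D, E, F, G}, which is every attribute, so {A, E} is a candidate key.
{E, F}⁺ = {A, B, C, D, E, F, G}, which is every attribute, so {E, F} is a candidate key.
{D, F, G}⁺ = {A, B, C, D, E, F, G}, which is every attribute, so {D, F, G} is a candidate key.
These are minimal and exhaustive — every other superkey contains one of them.

{A, E}, {D, F, G}, {E, F}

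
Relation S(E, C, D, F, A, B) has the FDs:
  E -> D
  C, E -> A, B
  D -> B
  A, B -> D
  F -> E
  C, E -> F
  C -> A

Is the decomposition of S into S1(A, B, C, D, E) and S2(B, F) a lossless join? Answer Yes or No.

No

The shared attributes are {B} and {B}⁺ = {B}.
Neither S1 nor S2 is contained in that closure, so the decomposition is lossy.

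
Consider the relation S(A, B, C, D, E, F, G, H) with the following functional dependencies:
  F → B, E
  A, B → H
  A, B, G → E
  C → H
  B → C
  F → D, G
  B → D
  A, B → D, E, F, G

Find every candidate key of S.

{A, B}, {A, F}

No FD produces {A}, so it must be in every candidate key.
{A, B}⁺ = {A, B, C, D, E, F, G, H}, which is every attribute, so {A, B} is a candidate key.
{A, F}⁺ = {A, B, C, D, E, F, G, H}, which is every attribute, so {A, F} is a candidate key.
Any other superkey properly contains one of these, so there are no further candidate keys.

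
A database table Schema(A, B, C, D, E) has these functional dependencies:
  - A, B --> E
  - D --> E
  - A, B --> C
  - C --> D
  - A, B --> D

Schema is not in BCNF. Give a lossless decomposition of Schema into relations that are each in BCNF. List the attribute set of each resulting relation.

Candidate key of the original relation: {A, B}.
Within {A, B, C, D, E}: {D}⁺ ∩ {A, B, C, D, E} = {D, E}, not the whole set, so D --> E violates BCNF; decompose into {D, E} and {A, B, C, D}.
{D, E} is in BCNF.
Within {A, B, C, D}: {C}⁺ ∩ {A, B, C, D} = {C, D}, not the whole set, so C --> D violates BCNF; decompose into {C, D} and {A, B, C}.
{C, D} is in BCNF.
{A, B, C} is in BCNF.

{A, B, C}; {C, D}; {D, E}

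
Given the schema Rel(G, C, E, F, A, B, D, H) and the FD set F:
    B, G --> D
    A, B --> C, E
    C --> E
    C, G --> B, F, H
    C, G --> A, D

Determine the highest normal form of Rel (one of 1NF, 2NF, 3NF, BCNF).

1NF

Candidate keys: {A, B, G}, {C, G}. Prime attributes: {A, B, C, G}.
B, G --> D: {B, G}⁺ = {B, D, G}, which is not all of the attributes, so the left side is not a superkey — BCNF is violated.
B, G --> D has non-prime {D} on the right and a non-superkey on the left, so 3NF fails.
{C} is a proper subset of the key {C, G}, and {C}⁺ contains the non-prime attribute {E} — a partial dependency, so 2NF is violated.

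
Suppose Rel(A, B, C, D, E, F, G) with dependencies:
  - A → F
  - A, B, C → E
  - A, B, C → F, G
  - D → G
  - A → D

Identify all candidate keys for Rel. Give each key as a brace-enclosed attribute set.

Attributes never on any right-hand side: {A, B, C} — every candidate key must contain all of them.
{A, B, C}⁺ = {A, B, C, D, E, F, G}, which is every attribute, so {A, B, C} is a candidate key.
No smaller or unrelated set reaches every attribute, so there are no other keys.

{A, B, C}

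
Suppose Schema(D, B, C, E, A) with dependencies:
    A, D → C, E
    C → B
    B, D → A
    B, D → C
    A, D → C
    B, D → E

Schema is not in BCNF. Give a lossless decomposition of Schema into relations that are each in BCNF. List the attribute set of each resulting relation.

{A, C, D, E}; {B, C}

Candidate keys of the original relation: {A, D}, {B, D}, {C, D}.
Within {A, B, C, D, E}: {C}⁺ ∩ {A, B, C, D, E} = {B, C}, not the whole set, so C → B violates BCNF; decompose into {B, C} and {A, C, D, E}.
{B, C} is in BCNF.
{A, C, D, E} is in BCNF.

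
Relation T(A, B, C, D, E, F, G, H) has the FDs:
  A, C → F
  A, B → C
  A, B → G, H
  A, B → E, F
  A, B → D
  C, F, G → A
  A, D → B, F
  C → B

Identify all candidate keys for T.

{A, B}, {A, C}, {A, D}, {C, F, G}

{A, B}⁺ = {A, B, C, D, E, F, G, H}, which is every attribute, so {A, B} is a candidate key.
{A, C}⁺ = {A, B, C, D, E, F, G, H}, which is every attribute, so {A, C} is a candidate key.
{A, D}⁺ = {A, B, C, D, E, F, G, H}, which is every attribute, so {A, D} is a candidate key.
{C, F, G}⁺ = {A, B, C, D, E, F, G, H}, which is every attribute, so {C, F, G} is a candidate key.
No proper subset of any of these is a key, and no other minimal superkey exists.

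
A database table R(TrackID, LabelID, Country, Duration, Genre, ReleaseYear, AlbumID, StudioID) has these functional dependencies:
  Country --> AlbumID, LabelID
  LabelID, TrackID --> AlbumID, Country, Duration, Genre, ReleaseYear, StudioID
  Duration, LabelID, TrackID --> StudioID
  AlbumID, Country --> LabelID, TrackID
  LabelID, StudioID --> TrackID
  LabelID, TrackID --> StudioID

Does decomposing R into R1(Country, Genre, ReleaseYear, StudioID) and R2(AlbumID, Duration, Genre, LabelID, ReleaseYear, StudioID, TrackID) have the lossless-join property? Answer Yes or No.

Common attributes: {Genre, ReleaseYear, StudioID}; their closure is {Genre, ReleaseYear, StudioID}.
Neither R1 nor R2 is contained in that closure, so the decomposition is lossy.

No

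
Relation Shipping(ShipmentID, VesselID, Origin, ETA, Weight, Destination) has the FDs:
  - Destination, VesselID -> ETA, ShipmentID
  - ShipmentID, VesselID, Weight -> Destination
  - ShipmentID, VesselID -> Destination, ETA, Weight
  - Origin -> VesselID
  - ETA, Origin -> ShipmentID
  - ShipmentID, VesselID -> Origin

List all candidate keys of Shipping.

{Destination, Origin}, {Destination, VesselID}, {ETA, Origin}, {Origin, ShipmentID}, {ShipmentID, VesselID}

{Destination, Origin}⁺ = {Destination, ETA, Origin, ShipmentID, VesselID, Weight} — all of the relation — so {Destination, Origin} is a candidate key.
{Destination, VesselID}⁺ = {Destination, ETA, Origin, ShipmentID, VesselID, Weight} — all of the relation — so {Destination, VesselID} is a candidate key.
{ETA, Origin}⁺ = {Destination, ETA, Origin, ShipmentID, VesselID, Weight} — all of the relation — so {ETA, Origin} is a candidate key.
{Origin, ShipmentID}⁺ = {Destination, ETA, Origin, ShipmentID, VesselID, Weight} — all of the relation — so {Origin, ShipmentID} is a candidate key.
{ShipmentID, VesselID}⁺ = {Destination, ETA, Origin, ShipmentID, VesselID, Weight} — all of the relation — so {ShipmentID, VesselID} is a candidate key.
No proper subset of any of these is a key, and no other minimal superkey exists.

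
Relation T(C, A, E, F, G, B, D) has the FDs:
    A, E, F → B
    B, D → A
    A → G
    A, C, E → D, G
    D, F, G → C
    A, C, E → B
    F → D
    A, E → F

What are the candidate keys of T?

{A, E}, {B, D, E}, {B, E, F}

No FD produces {E}, so it must be in every candidate key.
Closure of {A, E} is {A, B, C, D, E, F, G}, the whole schema; {A, E} is a candidate key.
Closure of {B, D, E} is {A, B, C, D, E, F, G}, the whole schema; {B, D, E} is a candidate key.
Closure of {B, E, F} is {A, B, C, D, E, F, G}, the whole schema; {B, E, F} is a candidate key.
Any other superkey properly contains one of these, so there are no further candidate keys.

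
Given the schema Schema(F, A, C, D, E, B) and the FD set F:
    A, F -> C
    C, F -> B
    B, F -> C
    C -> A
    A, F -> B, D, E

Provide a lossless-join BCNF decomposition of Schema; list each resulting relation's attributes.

Candidate keys of the original relation: {A, F}, {B, F}, {C, F}.
Within {A, B, C, D, E, F}: {C}⁺ ∩ {A, B, C, D, E, F} = {A, C}, not the whole set, so C -> A violates BCNF; decompose into {A, C} and {B, C, D, E, F}.
{A, C} is in BCNF.
{B, C, D, E, F} is in BCNF.

{A, C}; {B, C, D, E, F}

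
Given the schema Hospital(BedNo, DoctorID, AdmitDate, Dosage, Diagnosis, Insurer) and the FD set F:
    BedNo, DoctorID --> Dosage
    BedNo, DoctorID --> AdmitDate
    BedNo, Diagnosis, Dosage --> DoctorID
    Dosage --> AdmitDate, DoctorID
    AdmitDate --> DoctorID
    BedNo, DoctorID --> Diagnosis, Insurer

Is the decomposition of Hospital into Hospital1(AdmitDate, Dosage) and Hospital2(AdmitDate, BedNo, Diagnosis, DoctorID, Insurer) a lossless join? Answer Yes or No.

No

Hospital1 ∩ Hospital2 = {AdmitDate}; its closure under F is {AdmitDate, DoctorID}.
Hospital1 ⊄ {AdmitDate, DoctorID} and Hospital2 ⊄ {AdmitDate, DoctorID}, so the split is lossy.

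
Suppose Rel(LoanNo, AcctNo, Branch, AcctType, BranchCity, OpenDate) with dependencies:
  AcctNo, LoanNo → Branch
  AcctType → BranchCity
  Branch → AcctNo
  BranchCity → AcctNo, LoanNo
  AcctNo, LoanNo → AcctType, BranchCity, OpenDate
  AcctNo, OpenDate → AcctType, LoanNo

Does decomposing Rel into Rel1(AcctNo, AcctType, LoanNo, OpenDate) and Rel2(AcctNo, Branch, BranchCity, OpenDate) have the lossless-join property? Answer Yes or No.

Yes

Common attributes: {AcctNo, OpenDate}; their closure is {AcctNo, AcctType, Branch, BranchCity, LoanNo, OpenDate}.
Since Rel1 ⊆ {AcctNo, AcctType, Branch, BranchCity, LoanNo, OpenDate}, the intersection is a superkey of Rel1; the decomposition is lossless.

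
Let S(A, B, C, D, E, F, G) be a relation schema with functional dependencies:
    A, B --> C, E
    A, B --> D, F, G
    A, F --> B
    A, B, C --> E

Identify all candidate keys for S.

Attributes never on any right-hand side: {A} — every candidate key must contain it.
{A, B}⁺ = {A, B, C, D, E, F, G}, which is every attribute, so {A, B} is a candidate key.
{A, F}⁺ = {A, B, C, D, E, F, G}, which is every attribute, so {A, F} is a candidate key.
No proper subset of any of these is a key, and no other minimal superkey exists.

{A, B}, {A, F}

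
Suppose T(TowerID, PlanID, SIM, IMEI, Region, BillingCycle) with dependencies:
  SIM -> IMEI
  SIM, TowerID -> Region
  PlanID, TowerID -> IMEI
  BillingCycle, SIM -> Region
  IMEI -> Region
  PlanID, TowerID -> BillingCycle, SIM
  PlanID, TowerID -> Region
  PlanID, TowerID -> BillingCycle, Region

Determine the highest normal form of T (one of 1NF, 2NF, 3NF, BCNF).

Candidate key: {PlanID, TowerID}. Prime attributes: {PlanID, TowerID}.
For SIM -> IMEI we have {SIM}⁺ = {IMEI, Region, SIM}; {SIM} is not a superkey, so BCNF fails.
Because {IMEI} is non-prime and the left side of SIM -> IMEI is not a superkey, the relation is not in 3NF.
No proper subset of a key has a non-prime attribute in its closure, so there is no partial dependency; 2NF holds.

2NF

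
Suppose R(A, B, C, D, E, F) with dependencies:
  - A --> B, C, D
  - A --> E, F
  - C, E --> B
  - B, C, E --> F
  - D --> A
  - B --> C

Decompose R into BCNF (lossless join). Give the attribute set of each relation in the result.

Candidate keys of the original relation: {A}, {D}.
In {A, B, C, D, E, F}, {C, E} is not a superkey ({C, E}⁺ restricted to this set is {B, C, E, F}), so split on C, E --> B, F into {B, C, E, F} and {A, C, D, E}.
In {B, C, E, F}, {B} is not a superkey ({B}⁺ restricted to this set is {B, C}), so split on B --> C into {B, C} and {B, E, F}.
{B, C}: every determinant is a superkey — BCNF.
{B, E, F}: every determinant is a superkey — BCNF.
{A, C, D, E}: every determinant is a superkey — BCNF.

{A, C, D, E}; {B, C}; {B, E, F}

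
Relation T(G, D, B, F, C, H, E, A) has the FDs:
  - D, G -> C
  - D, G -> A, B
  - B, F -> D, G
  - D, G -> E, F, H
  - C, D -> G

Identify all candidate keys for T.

{B, F}⁺ = {A, B, C, D, E, F, G, H} — all of the relation — so {B, F} is a candidate key.
{C, D}⁺ = {A, B, C, D, E, F, G, H} — all of the relation — so {C, D} is a candidate key.
{D, G}⁺ = {A, B, C, D, E, F, G, H} — all of the relation — so {D, G} is a candidate key.
Any other superkey properly contains one of these, so there are no further candidate keys.

{B, F}, {C, D}, {D, G}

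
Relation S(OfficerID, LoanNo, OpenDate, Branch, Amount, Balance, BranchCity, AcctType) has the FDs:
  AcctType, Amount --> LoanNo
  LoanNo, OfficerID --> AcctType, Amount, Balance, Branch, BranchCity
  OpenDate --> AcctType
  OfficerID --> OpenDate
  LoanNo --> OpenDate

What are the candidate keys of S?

Attributes never on any right-hand side: {OfficerID} — every candidate key must contain it.
{Amount, OfficerID} is a candidate key since {Amount, OfficerID}⁺ = {AcctType, Amount, Balance, Branch, BranchCity, LoanNo, OfficerID, OpenDate} covers every attribute.
{LoanNo, OfficerID} is a candidate key since {LoanNo, OfficerID}⁺ = {AcctType, Amount, Balance, Branch, BranchCity, LoanNo, OfficerID, OpenDate} covers every attribute.
Any other superkey properly contains one of these, so there are no further candidate keys.

{Amount, OfficerID}, {LoanNo, OfficerID}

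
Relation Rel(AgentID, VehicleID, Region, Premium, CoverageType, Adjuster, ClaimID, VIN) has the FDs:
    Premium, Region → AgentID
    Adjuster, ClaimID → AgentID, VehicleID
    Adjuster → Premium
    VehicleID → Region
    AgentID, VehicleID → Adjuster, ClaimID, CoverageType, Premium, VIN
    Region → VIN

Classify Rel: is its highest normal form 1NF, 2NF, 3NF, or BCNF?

1NF

Candidate keys: {Adjuster, ClaimID}, {Adjuster, VehicleID}, {AgentID, VehicleID}, {Premium, VehicleID}. Prime attributes: {Adjuster, AgentID, ClaimID, Premium, VehicleID}.
Premium, Region → AgentID breaks BCNF: {Premium, Region}⁺ = {AgentID, Premium, Region, VIN}, so {Premium, Region} is not a superkey.
Because {Region} is non-prime and the left side of VehicleID → Region is not a superkey, the relation is not in 3NF.
{VehicleID} is a proper subset of the key {Adjuster, VehicleID}, and {VehicleID}⁺ contains the non-prime attributes {Region, VIN} — a partial dependency, so 2NF is violated.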